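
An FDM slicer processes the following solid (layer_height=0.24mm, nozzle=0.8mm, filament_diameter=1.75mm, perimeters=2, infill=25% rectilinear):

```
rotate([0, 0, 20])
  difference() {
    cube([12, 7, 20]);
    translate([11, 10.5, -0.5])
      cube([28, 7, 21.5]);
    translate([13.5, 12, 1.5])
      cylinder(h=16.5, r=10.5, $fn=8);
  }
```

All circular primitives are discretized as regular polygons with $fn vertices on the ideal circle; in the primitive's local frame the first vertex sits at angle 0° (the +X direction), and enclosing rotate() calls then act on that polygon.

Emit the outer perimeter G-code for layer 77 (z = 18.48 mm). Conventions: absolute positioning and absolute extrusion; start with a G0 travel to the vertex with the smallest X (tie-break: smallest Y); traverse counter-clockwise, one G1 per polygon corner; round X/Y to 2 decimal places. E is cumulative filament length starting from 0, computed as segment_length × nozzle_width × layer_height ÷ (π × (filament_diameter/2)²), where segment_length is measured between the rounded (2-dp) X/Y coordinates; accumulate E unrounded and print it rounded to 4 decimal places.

G0 X-2.39 Y6.58 Z18.48
G1 X0.00 Y0.00 E0.5588
G1 X11.28 Y4.10 E1.5169
G1 X8.88 Y10.68 E2.0760
G1 X-2.39 Y6.58 E3.0333

At z = 18.48 mm: the cube (footprint 12×7) is included at this height; the cube at (11, 10.5) (footprint 28×7) is included at this height; the cylinder at (13.5, 12) is absent (z outside [1.5, 18]); Subtracting the remaining from the first: starting from the 12×7 cube, the 28×7 cube at (11, 10.5) misses the remaining region (no effect) — 1 connected region; (rotated 20° about Z; rotation is an isometry so areas/perimeters/island counts are preserved). The outline is a single polygon with 4 vertices. Extrusion per mm of travel: 0.8 × 0.24 / (π × 0.875²) = 0.079824. Accumulating E over each segment gives final E = 3.0333.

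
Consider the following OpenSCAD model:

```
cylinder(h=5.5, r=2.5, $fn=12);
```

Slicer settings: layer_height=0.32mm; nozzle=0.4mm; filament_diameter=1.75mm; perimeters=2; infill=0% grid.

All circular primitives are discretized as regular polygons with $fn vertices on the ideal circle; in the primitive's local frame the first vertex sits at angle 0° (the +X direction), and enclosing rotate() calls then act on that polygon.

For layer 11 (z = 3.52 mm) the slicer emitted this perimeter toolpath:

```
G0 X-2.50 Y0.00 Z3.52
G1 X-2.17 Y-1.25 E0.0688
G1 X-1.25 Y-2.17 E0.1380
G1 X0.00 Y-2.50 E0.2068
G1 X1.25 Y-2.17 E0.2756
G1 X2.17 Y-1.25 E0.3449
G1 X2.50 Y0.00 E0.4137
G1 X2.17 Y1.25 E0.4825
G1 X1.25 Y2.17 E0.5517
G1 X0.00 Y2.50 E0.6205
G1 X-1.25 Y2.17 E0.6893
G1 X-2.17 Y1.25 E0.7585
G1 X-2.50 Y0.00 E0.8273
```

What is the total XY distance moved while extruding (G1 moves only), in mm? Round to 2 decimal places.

15.55 mm

Sum the Euclidean lengths of each G1 segment: total = 15.55 mm.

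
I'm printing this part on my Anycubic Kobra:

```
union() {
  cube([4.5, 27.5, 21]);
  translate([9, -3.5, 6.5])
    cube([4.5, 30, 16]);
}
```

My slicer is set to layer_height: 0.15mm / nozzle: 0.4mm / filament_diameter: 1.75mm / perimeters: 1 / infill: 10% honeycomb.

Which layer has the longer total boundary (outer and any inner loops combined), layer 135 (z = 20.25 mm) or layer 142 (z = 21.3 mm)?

Layer 135 (z = 20.25): the cube is present — its section is the full 4.5×27.5 rectangle (perimeter 64.00 mm); the cube at (9, -3.5) is present — its section is the full 4.5×30 rectangle (perimeter 69.00 mm); Merging all regions: the 2 present regions are separate (no shared area or edge), so areas and boundary lengths simply add and each stays a separate island — boundary = 133.00 mm. So its perimeter = 133.00 mm. Layer 142 (z = 21.3): the cube is not intersected at this z (z outside [0, 21]); the 4.5×30 cube at (9, -3.5) contributes its full rectangle (perimeter 69.00 mm); Combining (union): only the 4.5×30 cube at (9, -3.5) is present, so the union is just that shape — boundary = 69.00 mm. So its perimeter = 69.00 mm. Layer 135 is larger (133.00 vs 69.00 mm).

layer 135 (z = 20.25 mm)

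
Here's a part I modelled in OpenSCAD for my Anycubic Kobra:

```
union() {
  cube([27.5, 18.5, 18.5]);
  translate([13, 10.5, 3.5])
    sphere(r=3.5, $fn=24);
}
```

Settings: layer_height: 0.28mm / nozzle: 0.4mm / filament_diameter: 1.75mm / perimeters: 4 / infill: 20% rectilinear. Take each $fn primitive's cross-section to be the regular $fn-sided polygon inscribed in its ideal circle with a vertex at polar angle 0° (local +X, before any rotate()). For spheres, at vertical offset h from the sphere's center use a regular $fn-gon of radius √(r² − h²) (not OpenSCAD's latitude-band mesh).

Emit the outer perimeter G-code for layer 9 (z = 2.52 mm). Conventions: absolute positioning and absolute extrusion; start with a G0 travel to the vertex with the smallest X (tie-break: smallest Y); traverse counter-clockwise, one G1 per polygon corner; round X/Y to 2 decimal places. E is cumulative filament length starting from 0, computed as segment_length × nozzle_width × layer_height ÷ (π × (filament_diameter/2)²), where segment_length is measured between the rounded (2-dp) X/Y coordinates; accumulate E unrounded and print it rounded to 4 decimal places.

G0 X0.00 Y0.00 Z2.52
G1 X27.50 Y0.00 E1.2805
G1 X27.50 Y18.50 E2.1420
G1 X0.00 Y18.50 E3.4225
G1 X0.00 Y0.00 E4.2839

At z = 2.52 mm: the cube is present — its section is the full 27.5×18.5 rectangle; the r=3.5 sphere at (13, 10.5) contributes a regular 24-gon of circumradius √(3.5²−0.98²) = 3.360; Combining (union): the r=3.5 sphere at (13, 10.5) lies entirely inside the 27.5×18.5 cube, so the union is just the 27.5×18.5 cube — 1 connected region. The outline is a single polygon with 4 vertices. Extrusion per mm of travel: 0.4 × 0.28 / (π × 0.875²) = 0.046564. Accumulating E over each segment gives final E = 4.2839.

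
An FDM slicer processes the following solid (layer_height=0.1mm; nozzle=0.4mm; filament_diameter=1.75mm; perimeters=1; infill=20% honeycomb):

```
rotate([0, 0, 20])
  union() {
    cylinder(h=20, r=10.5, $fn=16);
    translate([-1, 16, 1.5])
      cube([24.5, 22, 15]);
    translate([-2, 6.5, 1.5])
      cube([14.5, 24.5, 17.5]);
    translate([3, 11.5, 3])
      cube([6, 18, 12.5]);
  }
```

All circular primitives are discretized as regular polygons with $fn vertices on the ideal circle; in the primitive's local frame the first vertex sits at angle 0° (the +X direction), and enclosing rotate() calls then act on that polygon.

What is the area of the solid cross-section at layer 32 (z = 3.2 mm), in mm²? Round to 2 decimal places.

At z = 3.2 mm: the cylinder: section is a regular 16-gon, circumradius r=10.5 (area = (16/2)·10.500²·sin(360°/16) = 337.53 mm²); the cube at (-1, 16) (footprint 24.5×22) is included at this height (area 539.00 mm²); the 14.5×24.5 cube at (-2, 6.5) contributes its full rectangle (area 355.25 mm²); the cube at (3, 11.5) (footprint 6×18) is included at this height (area 108.00 mm²); Merging all regions: the regions partially overlap — summed areas 1339.78 mm² minus the doubly-counted overlap 339.88 mm² gives 999.90 mm² — area = 999.90 mm²; (whole slice rotated 20° about Z — lengths, areas and connectivity unchanged). Overall, the cross-section is a single solid region. Net area = 999.90 mm².

999.90 mm²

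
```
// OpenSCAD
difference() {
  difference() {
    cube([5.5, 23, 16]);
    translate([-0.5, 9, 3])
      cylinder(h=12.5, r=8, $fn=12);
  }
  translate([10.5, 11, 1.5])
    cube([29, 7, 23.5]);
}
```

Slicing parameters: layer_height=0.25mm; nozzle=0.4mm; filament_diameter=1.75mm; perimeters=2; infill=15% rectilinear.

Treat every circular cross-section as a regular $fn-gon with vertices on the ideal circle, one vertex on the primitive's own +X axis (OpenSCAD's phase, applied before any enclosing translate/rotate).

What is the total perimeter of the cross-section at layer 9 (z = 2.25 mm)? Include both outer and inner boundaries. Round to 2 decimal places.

57.00 mm

At z = 2.25 mm: the cube (footprint 5.5×23) is included at this height (perimeter 57.00 mm); the cylinder at (-0.5, 9) is absent (z outside [3, 15.5]); Subtracting the remaining from the first: none of the subtracted shapes is present at this height, so the 5.5×23 cube is unchanged — boundary = 57.00 mm; the cube at (10.5, 11) (footprint 29×7) is included at this height (perimeter 72.00 mm); After the difference (first − rest): starting from that combined region, the 29×7 cube at (10.5, 11) misses the remaining region (no effect) — boundary = 57.00 mm. Overall, the cross-section is a single solid region. Total boundary length (outer) = 57.00 mm.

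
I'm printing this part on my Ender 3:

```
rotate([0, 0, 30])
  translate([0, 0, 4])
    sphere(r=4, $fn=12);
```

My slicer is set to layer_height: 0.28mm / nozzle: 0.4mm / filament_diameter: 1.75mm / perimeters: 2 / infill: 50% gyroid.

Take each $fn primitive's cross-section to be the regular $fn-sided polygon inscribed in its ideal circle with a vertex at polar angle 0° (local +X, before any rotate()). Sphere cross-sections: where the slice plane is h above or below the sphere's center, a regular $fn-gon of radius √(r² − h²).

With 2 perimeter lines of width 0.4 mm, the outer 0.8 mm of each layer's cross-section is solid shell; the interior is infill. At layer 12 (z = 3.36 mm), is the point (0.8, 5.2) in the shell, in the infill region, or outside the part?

outside

At z = 3.36 mm: the r=4 sphere contributes a regular 12-gon of circumradius √(4²−0.64²) = 3.948; (whole slice rotated 30° about Z — lengths, areas and connectivity unchanged). Overall, the cross-section is a single solid region. Undo the 30° rotation: the query point maps to (3.293, 4.103) in the un-rotated model frame. The nearest boundary edge runs (3.42, 1.97)→(1.97, 3.42); distance from the point to it = 1.42 mm. The point is not inside any of the regions above, so it lies outside the cross-section (1.42 mm from the nearest boundary).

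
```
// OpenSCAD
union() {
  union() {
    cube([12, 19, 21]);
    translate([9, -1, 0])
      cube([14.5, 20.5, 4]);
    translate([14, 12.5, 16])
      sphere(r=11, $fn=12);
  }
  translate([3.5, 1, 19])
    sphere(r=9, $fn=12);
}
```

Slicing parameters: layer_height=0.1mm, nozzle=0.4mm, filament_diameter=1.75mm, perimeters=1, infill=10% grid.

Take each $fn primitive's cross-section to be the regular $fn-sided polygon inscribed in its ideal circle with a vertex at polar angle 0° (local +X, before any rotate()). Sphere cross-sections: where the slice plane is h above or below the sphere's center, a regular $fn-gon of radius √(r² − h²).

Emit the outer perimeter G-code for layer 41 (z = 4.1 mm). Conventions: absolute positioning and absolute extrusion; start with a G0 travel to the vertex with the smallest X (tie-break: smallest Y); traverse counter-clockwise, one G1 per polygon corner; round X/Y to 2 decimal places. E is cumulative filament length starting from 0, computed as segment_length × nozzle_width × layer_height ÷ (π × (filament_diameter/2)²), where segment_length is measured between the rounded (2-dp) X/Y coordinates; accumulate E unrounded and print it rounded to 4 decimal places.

At z = 4.1 mm: the cube (footprint 12×19) is included at this height; the cube at (9, -1) does not reach this height (z outside [0, 4]); the sphere at (14, 12.5) does not reach this height (|z−center|=11.900 > r=11); Combining (union): only the 12×19 cube is present, so the union is just that shape — 1 connected region; the sphere at (3.5, 1) does not reach this height (|z−center|=14.900 > r=9); Merging all regions: only the result so far is present, so the union is just that shape — 1 connected region. The outline is a single polygon with 4 vertices. Extrusion per mm of travel: 0.4 × 0.1 / (π × 0.875²) = 0.016630. Accumulating E over each segment gives final E = 1.0311.

G0 X0.00 Y0.00 Z4.10
G1 X12.00 Y0.00 E0.1996
G1 X12.00 Y19.00 E0.5155
G1 X0.00 Y19.00 E0.7151
G1 X0.00 Y0.00 E1.0311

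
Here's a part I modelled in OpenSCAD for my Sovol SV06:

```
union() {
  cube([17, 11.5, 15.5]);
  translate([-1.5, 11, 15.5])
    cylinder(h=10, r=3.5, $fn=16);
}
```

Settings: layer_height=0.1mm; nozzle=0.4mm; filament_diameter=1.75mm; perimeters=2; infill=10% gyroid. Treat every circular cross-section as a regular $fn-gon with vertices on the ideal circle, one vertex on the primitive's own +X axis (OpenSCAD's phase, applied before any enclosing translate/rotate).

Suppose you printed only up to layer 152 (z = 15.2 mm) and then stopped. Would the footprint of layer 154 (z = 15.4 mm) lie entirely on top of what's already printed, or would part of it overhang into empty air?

Compare the two slices. At z = 15.2: the cube is present — its section is the full 17×11.5 rectangle (area 195.50 mm²); the cylinder at (-1.5, 11) is not intersected at this z (z outside [15.5, 25.5]); Merging all regions: only the 17×11.5 cube is present, so the union is just that shape — area = 195.50 mm². At z = 15.4: the 17×11.5 cube contributes its full rectangle (area 195.50 mm²); the cylinder at (-1.5, 11) is not intersected at this z (z outside [15.5, 25.5]); Merging all regions: only the 17×11.5 cube is present, so the union is just that shape — area = 195.50 mm². Checking containment: the cross-section at z = 15.4 is a subset of the cross-section at z = 15.2.

entirely on top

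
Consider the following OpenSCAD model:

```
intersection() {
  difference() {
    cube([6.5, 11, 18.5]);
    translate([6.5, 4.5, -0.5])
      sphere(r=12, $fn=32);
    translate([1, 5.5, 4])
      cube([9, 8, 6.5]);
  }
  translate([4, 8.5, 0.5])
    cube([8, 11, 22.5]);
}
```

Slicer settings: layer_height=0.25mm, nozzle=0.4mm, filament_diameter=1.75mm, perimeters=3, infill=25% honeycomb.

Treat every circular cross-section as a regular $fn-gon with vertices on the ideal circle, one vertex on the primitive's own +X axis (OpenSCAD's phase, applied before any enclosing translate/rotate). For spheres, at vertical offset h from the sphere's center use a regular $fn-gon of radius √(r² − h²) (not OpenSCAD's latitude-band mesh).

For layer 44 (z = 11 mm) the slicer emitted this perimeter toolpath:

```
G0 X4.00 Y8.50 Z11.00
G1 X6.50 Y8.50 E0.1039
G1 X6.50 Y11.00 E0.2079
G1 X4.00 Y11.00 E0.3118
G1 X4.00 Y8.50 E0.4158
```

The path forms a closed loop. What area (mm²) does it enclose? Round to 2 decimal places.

6.25 mm²

Apply the shoelace formula to the sequence of (X, Y) vertices; enclosed area = 6.25 mm².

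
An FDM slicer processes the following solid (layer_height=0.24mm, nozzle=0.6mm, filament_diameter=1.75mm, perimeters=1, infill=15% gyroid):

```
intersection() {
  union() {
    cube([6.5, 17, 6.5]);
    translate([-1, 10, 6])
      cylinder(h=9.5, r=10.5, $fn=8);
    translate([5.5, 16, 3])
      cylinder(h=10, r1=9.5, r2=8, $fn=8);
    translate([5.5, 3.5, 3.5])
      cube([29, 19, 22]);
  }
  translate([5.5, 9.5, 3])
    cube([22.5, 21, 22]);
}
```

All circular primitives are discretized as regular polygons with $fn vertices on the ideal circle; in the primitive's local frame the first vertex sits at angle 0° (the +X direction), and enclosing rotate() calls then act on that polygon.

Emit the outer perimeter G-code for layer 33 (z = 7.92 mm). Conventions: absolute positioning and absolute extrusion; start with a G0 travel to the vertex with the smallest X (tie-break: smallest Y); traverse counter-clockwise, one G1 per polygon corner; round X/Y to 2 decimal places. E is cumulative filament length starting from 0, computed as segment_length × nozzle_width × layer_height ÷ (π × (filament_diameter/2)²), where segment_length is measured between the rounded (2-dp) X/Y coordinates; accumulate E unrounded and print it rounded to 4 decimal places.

At z = 7.92 mm: the cube does not reach this height (z outside [0, 6.5]); the r=10.5 cylinder at (-1, 10) gives a regular 8-gon of circumradius 10.5 (constant along its height); the cone at (5.5, 16) contributes a regular 8-gon of circumradius 8.762 (interpolated between r1=9.5 and r2=8 at t=0.492); the 29×19 cube at (5.5, 3.5) contributes its full rectangle; Combining (union): the regions partially overlap (shared area 218.84 mm²), so overlapping operands fuse into one piece — 1 connected region; the 22.5×21 cube at (5.5, 9.5) contributes its full rectangle; Keeping only the common overlap: the 22.5×21 cube at (5.5, 9.5) partially overlaps that combined region; clipping to the common part keeps 298.68 mm² — 1 connected region. The outline is a single polygon with 5 vertices. Extrusion per mm of travel: 0.6 × 0.24 / (π × 0.875²) = 0.059868. Accumulating E over each segment gives final E = 4.4128.

G0 X5.50 Y9.50 Z7.92
G1 X28.00 Y9.50 E1.3470
G1 X28.00 Y22.50 E2.1253
G1 X10.96 Y22.50 E3.1455
G1 X5.50 Y24.76 E3.4993
G1 X5.50 Y9.50 E4.4128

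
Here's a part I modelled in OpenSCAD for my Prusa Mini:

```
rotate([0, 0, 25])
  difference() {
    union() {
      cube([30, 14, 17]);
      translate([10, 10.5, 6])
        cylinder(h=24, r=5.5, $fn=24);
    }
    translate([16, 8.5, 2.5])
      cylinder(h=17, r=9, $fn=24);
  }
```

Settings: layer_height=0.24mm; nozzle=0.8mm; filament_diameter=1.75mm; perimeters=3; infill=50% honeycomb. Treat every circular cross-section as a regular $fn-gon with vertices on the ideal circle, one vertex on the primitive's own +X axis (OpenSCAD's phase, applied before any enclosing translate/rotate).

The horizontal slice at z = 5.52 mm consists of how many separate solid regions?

2

At z = 5.52 mm: the cube is present — its section is the full 30×14 rectangle; the cylinder at (10, 10.5) is absent (z outside [6, 30]); Combining (union): only the 30×14 cube is present, so the union is just that shape — 1 connected region; the r=9 cylinder at (16, 8.5) gives a regular 24-gon of circumradius 9 (constant along its height); After the difference (first − rest): starting from the result so far, the r=9 cylinder at (16, 8.5) partially overlaps it — only the 215.90 mm² overlap (of its 251.57 mm²) is removed, clipping the outline — 2 connected regions; (rotated 25° about Z; rotation is an isometry so areas/perimeters/island counts are preserved). The result has 2 disconnected regions.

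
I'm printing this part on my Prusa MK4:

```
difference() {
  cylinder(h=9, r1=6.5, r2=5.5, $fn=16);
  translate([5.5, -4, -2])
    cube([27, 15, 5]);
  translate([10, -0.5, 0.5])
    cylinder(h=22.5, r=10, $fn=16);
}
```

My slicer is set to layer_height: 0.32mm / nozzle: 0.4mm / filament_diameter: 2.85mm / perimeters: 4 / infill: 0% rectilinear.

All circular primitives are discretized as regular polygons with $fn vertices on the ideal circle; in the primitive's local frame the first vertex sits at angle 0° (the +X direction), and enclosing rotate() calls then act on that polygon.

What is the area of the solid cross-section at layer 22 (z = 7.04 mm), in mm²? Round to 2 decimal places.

57.65 mm²

At z = 7.04 mm: the cone (r1=6.5→r2=5.5) has section circumradius 5.718 here — a regular 16-gon (area = (16/2)·5.718²·sin(360°/16) = 100.09 mm²); the cube at (5.5, -4) is absent (z outside [-2, 3]); the cylinder at (10, -0.5): section is a regular 16-gon, circumradius r=10 (area = (16/2)·10.000²·sin(360°/16) = 306.15 mm²); Subtracting the remaining from the first: starting from the cone (100.09 mm²), the r=10 cylinder at (10, -0.5) partially overlaps it — only the 42.44 mm² overlap (of its 306.15 mm²) is removed, clipping the outline — area = 57.65 mm². Overall, the cross-section is a single solid region. Net area = 57.65 mm².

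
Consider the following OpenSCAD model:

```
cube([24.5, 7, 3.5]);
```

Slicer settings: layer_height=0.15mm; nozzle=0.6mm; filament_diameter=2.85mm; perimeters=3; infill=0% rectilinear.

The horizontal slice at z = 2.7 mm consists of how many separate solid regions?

At z = 2.7 mm: the cube is present — its section is the full 24.5×7 rectangle. The result has 1 disconnected region.

1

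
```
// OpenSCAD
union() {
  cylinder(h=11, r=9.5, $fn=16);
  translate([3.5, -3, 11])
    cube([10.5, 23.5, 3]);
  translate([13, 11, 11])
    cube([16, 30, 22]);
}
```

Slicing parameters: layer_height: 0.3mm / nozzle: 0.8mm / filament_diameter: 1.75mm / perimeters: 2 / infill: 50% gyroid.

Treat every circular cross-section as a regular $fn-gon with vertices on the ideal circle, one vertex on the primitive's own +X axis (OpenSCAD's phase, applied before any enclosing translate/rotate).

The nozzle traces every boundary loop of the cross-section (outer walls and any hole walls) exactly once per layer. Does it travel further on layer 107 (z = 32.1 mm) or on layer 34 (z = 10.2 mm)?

layer 107 (z = 32.1 mm)

Layer 107 (z = 32.1): the cylinder is absent (z outside [0, 11]); the cube at (3.5, -3) is absent (z outside [11, 14]); the cube at (13, 11) (footprint 16×30) is included at this height (perimeter 92.00 mm); Combining (union): only the 16×30 cube at (13, 11) is present, so the union is just that shape — boundary = 92.00 mm. So its perimeter = 92.00 mm. Layer 34 (z = 10.2): the r=9.5 cylinder gives a regular 16-gon of circumradius 9.5 (constant along its height) (perimeter = 2·16·9.500·sin(180°/16) = 59.31 mm); the cube at (3.5, -3) is absent (z outside [11, 14]); the cube at (13, 11) is not intersected at this z (z outside [11, 33]); Taking the union: only the r=9.5 cylinder is present, so the union is just that shape — boundary = 59.31 mm. So its perimeter = 59.31 mm. Layer 107 is larger (92.00 vs 59.31 mm).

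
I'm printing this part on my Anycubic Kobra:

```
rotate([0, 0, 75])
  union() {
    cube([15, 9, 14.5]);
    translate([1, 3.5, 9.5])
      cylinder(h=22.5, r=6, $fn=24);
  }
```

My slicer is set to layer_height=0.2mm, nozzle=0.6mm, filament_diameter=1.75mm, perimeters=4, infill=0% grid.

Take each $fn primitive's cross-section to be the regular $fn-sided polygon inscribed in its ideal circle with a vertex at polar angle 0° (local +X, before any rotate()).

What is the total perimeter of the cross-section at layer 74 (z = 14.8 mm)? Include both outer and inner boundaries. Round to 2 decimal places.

37.59 mm

At z = 14.8 mm: the cube does not reach this height (z outside [0, 14.5]); the r=6 cylinder at (1, 3.5) contributes a regular 24-gon of circumradius 6 (perimeter = 2·24·6.000·sin(180°/24) = 37.59 mm); Combining (union): only the r=6 cylinder at (1, 3.5) is present, so the union is just that shape — boundary = 37.59 mm; (rotated 75° about Z; rotation is an isometry so areas/perimeters/island counts are preserved). Overall, the cross-section is a single solid region. Total boundary length (outer) = 37.59 mm.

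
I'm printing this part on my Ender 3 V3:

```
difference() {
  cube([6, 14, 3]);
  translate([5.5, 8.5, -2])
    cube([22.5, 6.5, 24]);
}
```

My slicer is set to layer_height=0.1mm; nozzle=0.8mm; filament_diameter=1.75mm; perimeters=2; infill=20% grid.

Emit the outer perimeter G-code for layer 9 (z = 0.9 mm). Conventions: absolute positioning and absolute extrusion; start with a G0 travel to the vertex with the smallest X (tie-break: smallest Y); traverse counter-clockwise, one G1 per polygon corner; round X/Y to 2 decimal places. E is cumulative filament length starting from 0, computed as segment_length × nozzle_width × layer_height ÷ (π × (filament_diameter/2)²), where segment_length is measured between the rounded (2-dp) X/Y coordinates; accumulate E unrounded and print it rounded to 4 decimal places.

At z = 0.9 mm: the 6×14 cube contributes its full rectangle; the cube at (5.5, 8.5) is present — its section is the full 22.5×6.5 rectangle; Taking the first minus the rest: starting from the 6×14 cube, the 22.5×6.5 cube at (5.5, 8.5) partially overlaps it — only the 2.75 mm² overlap (of its 146.25 mm²) is removed, clipping the outline — 1 connected region. The outline is a single polygon with 6 vertices. Extrusion per mm of travel: 0.8 × 0.1 / (π × 0.875²) = 0.033260. Accumulating E over each segment gives final E = 1.3304.

G0 X0.00 Y0.00 Z0.90
G1 X6.00 Y0.00 E0.1996
G1 X6.00 Y8.50 E0.4823
G1 X5.50 Y8.50 E0.4989
G1 X5.50 Y14.00 E0.6818
G1 X0.00 Y14.00 E0.8648
G1 X0.00 Y0.00 E1.3304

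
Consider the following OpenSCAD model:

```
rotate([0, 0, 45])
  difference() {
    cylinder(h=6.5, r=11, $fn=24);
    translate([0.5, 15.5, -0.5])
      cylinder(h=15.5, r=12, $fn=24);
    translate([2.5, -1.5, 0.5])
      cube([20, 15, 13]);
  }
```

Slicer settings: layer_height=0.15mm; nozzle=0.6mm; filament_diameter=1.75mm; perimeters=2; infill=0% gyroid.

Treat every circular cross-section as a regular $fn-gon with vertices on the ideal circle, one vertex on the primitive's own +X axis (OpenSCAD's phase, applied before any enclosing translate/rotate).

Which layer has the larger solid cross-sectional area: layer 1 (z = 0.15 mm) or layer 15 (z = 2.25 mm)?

layer 1 (z = 0.15 mm)

Layer 1 (z = 0.15): the r=11 cylinder gives a regular 24-gon of circumradius 11 (constant along its height) (area = (24/2)·11.000²·sin(360°/24) = 375.81 mm²); the cylinder at (0.5, 15.5): section is a regular 24-gon, circumradius r=12 (area = (24/2)·12.000²·sin(360°/24) = 447.24 mm²); the cube at (2.5, -1.5) is not intersected at this z (z outside [0.5, 13.5]); Subtracting the remaining from the first: starting from the r=11 cylinder (375.81 mm²), the r=12 cylinder at (0.5, 15.5) partially overlaps it — only the 85.45 mm² overlap (of its 447.24 mm²) is removed, clipping the outline — area = 290.36 mm²; (whole slice rotated 45° about Z — lengths, areas and connectivity unchanged). So its area = 290.36 mm². Layer 15 (z = 2.25): the cylinder: section is a regular 24-gon, circumradius r=11 (area = (24/2)·11.000²·sin(360°/24) = 375.81 mm²); the r=12 cylinder at (0.5, 15.5) gives a regular 24-gon of circumradius 12 (constant along its height) (area = (24/2)·12.000²·sin(360°/24) = 447.24 mm²); the cube at (2.5, -1.5) is present — its section is the full 20×15 rectangle (area 300.00 mm²); After the difference (first − rest): starting from the r=11 cylinder (375.81 mm²), the r=12 cylinder at (0.5, 15.5) partially overlaps it — only the 85.45 mm² overlap (of its 447.24 mm²) is removed, clipping the outline; the 20×15 cube at (2.5, -1.5) partially overlaps it — only the 53.08 mm² overlap (of its 300.00 mm²) is removed, clipping the outline — area = 237.28 mm²; (whole slice rotated 45° about Z — lengths, areas and connectivity unchanged). So its area = 237.28 mm². Layer 1 is larger (290.36 vs 237.28 mm²).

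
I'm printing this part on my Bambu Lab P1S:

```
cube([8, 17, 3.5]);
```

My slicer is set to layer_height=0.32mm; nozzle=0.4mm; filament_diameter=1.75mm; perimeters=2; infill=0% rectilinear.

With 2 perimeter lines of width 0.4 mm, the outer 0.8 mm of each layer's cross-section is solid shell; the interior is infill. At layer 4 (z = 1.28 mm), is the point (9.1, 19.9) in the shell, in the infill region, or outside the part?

At z = 1.28 mm: the cube (footprint 8×17) is included at this height. Overall, the cross-section is a single solid region. The nearest boundary edge runs (8.00, 0.00)→(8.00, 17.00); distance from the point to it = 3.10 mm. The point is not inside any of the regions above, so it lies outside the cross-section (3.10 mm from the nearest boundary).

outside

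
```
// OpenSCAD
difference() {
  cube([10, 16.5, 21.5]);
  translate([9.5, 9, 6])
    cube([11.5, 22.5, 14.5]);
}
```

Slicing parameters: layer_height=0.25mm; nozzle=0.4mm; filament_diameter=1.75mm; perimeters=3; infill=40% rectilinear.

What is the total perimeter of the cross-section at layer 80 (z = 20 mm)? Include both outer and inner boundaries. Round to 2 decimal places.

At z = 20 mm: the 10×16.5 cube contributes its full rectangle (perimeter 53.00 mm); the 11.5×22.5 cube at (9.5, 9) contributes its full rectangle (perimeter 68.00 mm); Taking the first minus the rest: starting from the 10×16.5 cube, the 11.5×22.5 cube at (9.5, 9) partially overlaps it — only the 3.75 mm² overlap (of its 258.75 mm²) is removed, clipping the outline — boundary = 53.00 mm. Overall, the cross-section is a single solid region. Total boundary length (outer) = 53.00 mm.

53.00 mm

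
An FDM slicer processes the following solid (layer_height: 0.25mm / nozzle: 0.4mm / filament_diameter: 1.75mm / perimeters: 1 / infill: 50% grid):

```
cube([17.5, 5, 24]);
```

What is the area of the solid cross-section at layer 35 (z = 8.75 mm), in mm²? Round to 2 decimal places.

87.50 mm²

At z = 8.75 mm: the cube (footprint 17.5×5) is included at this height (area 87.50 mm²). Overall, the cross-section is a single solid region. Net area = 87.50 mm².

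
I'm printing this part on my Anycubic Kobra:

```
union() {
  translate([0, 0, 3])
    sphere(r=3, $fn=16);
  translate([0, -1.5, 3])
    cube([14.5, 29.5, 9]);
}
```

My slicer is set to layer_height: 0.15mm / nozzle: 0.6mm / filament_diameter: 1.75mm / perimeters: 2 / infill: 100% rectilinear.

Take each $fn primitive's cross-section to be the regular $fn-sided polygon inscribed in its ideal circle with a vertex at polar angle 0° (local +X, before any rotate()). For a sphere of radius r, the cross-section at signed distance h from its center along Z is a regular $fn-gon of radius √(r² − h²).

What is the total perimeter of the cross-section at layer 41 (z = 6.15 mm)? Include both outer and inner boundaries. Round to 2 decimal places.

At z = 6.15 mm: the sphere does not reach this height (|z−center|=3.150 > r=3); the 14.5×29.5 cube at (0, -1.5) contributes its full rectangle (perimeter 88.00 mm); Taking the union: only the 14.5×29.5 cube at (0, -1.5) is present, so the union is just that shape — boundary = 88.00 mm. Overall, the cross-section is a single solid region. Total boundary length (outer) = 88.00 mm.

88.00 mm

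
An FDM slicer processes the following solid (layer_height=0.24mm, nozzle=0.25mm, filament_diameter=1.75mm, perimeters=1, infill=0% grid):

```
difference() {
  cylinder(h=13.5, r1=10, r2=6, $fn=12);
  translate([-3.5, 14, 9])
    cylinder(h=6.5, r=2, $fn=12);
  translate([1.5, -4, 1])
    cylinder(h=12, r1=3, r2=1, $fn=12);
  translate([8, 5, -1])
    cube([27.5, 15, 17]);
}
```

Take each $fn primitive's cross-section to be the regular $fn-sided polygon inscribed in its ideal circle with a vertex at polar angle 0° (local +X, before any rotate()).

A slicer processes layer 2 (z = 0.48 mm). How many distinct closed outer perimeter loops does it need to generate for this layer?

At z = 0.48 mm: the cone contributes a regular 12-gon of circumradius 9.858 (interpolated between r1=10 and r2=6 at t=0.036); the cylinder at (-3.5, 14) is not intersected at this z (z outside [9, 15.5]); the cone at (1.5, -4) does not reach this height (z outside [1, 13]); the 27.5×15 cube at (8, 5) contributes its full rectangle; After the difference (first − rest): starting from the cone, the 27.5×15 cube at (8, 5) partially overlaps it — only the 0.11 mm² overlap (of its 412.50 mm²) is removed, clipping the outline — 1 connected region. The result has 1 disconnected region.

1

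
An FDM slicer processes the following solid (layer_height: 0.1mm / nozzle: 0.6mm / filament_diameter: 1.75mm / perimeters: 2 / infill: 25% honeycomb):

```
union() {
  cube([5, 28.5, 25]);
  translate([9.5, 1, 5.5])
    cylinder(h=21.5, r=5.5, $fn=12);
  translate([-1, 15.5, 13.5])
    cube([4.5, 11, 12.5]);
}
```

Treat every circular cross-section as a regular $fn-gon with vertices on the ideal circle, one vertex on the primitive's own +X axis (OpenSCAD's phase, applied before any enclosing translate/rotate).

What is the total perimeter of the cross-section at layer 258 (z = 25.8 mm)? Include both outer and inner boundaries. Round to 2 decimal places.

At z = 25.8 mm: the cube does not reach this height (z outside [0, 25]); the r=5.5 cylinder at (9.5, 1) gives a regular 12-gon of circumradius 5.5 (constant along its height) (perimeter = 2·12·5.500·sin(180°/12) = 34.16 mm); the 4.5×11 cube at (-1, 15.5) contributes its full rectangle (perimeter 31.00 mm); Combining (union): the 2 present regions are separate (no shared area or edge), so areas and boundary lengths simply add and each stays a separate island — boundary = 65.16 mm. Overall, the cross-section has 2 separate islands. Total boundary length (outer) = 65.16 mm.

65.16 mm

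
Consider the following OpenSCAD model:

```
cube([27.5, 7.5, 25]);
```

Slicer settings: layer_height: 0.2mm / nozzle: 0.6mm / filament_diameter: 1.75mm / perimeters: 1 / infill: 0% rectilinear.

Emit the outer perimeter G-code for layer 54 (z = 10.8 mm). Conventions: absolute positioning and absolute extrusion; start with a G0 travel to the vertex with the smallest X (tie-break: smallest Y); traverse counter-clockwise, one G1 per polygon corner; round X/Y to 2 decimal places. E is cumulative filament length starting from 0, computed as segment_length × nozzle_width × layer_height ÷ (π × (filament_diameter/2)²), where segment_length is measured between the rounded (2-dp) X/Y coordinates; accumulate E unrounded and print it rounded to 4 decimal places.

At z = 10.8 mm: the cube (footprint 27.5×7.5) is included at this height. The outline is a single polygon with 4 vertices. Extrusion per mm of travel: 0.6 × 0.2 / (π × 0.875²) = 0.049890. Accumulating E over each segment gives final E = 3.4923.

G0 X0.00 Y0.00 Z10.80
G1 X27.50 Y0.00 E1.3720
G1 X27.50 Y7.50 E1.7462
G1 X0.00 Y7.50 E3.1181
G1 X0.00 Y0.00 E3.4923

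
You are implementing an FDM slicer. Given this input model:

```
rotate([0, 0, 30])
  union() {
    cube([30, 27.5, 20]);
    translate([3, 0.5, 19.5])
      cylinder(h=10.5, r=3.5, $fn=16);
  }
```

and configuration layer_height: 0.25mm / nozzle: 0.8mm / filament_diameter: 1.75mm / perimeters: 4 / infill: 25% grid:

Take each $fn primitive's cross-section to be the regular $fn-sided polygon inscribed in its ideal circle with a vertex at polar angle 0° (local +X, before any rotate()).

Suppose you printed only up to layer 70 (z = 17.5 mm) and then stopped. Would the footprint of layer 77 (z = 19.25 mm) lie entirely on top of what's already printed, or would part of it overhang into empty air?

Compare the two slices. At z = 17.5: the 30×27.5 cube contributes its full rectangle (area 825.00 mm²); the cylinder at (3, 0.5) does not reach this height (z outside [19.5, 30]); Taking the union: only the 30×27.5 cube is present, so the union is just that shape — area = 825.00 mm²; (whole slice rotated 30° about Z — lengths, areas and connectivity unchanged). At z = 19.25: the 30×27.5 cube contributes its full rectangle (area 825.00 mm²); the cylinder at (3, 0.5) is absent (z outside [19.5, 30]); Taking the union: only the 30×27.5 cube is present, so the union is just that shape — area = 825.00 mm²; (rotated 30° about Z; rotation is an isometry so areas/perimeters/island counts are preserved). Checking containment: the cross-section at z = 19.25 is a subset of the cross-section at z = 17.5.

entirely on top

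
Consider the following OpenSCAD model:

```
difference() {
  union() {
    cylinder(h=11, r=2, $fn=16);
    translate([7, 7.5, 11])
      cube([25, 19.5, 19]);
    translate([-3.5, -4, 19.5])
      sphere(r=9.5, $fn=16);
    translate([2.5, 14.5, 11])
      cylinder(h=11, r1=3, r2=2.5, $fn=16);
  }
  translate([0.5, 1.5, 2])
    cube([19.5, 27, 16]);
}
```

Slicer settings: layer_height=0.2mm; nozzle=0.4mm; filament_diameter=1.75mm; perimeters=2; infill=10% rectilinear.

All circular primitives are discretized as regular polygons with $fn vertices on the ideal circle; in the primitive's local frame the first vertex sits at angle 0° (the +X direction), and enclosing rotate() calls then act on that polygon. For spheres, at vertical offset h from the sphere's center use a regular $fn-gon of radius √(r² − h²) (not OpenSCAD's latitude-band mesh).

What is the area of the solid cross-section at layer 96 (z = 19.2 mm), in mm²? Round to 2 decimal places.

784.65 mm²

At z = 19.2 mm: the cylinder does not reach this height (z outside [0, 11]); the 25×19.5 cube at (7, 7.5) contributes its full rectangle (area 487.50 mm²); the sphere at (-3.5, -4): section is a regular 16-gon, circumradius = √(r²−h²) = √(9.5²−0.3²) = 9.495 (area = (16/2)·9.495²·sin(360°/16) = 276.02 mm²); the cone at (2.5, 14.5): at t=0.745 of its height the radius interpolates to r₁+(r₂−r₁)t = 2.627, giving a regular 16-gon of that circumradius (area = (16/2)·2.627²·sin(360°/16) = 21.13 mm²); Merging all regions: the 3 present regions are separate (no shared area or edge), so areas and boundary lengths simply add and each stays a separate island — area = 784.65 mm²; the cube at (0.5, 1.5) is not intersected at this z (z outside [2, 18]); Taking the first minus the rest: none of the subtracted shapes is present at this height, so the result so far is unchanged — area = 784.65 mm². Overall, the cross-section has 3 separate islands. Net area = 784.65 mm².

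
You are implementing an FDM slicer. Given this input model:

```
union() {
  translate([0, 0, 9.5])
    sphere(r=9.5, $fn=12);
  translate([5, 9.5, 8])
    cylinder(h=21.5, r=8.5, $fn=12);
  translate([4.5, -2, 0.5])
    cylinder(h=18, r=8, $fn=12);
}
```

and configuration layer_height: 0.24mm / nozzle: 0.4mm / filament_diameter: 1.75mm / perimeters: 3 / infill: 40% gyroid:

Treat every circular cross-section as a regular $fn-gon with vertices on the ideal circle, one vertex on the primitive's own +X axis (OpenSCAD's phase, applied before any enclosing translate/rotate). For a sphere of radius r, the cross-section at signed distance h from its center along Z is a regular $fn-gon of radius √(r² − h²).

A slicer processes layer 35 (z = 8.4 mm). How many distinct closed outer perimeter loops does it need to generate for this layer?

At z = 8.4 mm: the sphere: section is a regular 12-gon, circumradius = √(r²−h²) = √(9.5²−1.1²) = 9.436; the cylinder at (5, 9.5): section is a regular 12-gon, circumradius r=8.5; the cylinder at (4.5, -2): section is a regular 12-gon, circumradius r=8; Combining (union): the regions partially overlap (shared area 211.48 mm²), so overlapping operands fuse into one piece — 1 connected region. The result has 1 disconnected region.

1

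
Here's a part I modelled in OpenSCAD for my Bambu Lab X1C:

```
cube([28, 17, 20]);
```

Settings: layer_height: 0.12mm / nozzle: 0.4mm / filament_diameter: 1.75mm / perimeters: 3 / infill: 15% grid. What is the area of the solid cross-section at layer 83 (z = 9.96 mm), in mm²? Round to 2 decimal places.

At z = 9.96 mm: the cube (footprint 28×17) is included at this height (area 476.00 mm²). Overall, the cross-section is a single solid region. Net area = 476.00 mm².

476.00 mm²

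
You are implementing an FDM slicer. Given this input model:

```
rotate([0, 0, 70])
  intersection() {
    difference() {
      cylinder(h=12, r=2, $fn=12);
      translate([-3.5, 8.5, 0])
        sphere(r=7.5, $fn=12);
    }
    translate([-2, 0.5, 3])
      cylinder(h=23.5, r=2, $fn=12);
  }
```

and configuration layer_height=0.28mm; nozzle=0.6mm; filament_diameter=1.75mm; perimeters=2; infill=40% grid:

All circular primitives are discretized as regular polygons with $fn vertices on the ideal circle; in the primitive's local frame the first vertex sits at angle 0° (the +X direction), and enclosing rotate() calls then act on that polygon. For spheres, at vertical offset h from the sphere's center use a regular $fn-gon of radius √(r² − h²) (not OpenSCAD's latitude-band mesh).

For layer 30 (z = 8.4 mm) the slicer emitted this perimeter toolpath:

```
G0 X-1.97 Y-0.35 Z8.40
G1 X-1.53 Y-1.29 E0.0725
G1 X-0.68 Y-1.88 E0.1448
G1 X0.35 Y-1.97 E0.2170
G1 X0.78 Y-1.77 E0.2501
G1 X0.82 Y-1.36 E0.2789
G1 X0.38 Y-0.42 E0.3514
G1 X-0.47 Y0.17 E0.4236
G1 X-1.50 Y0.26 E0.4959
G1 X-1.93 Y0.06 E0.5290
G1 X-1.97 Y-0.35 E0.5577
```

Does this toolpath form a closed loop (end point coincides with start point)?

yes

Start point (G0): (-1.97, -0.35). End point (last G1): the path returns to the start — closed.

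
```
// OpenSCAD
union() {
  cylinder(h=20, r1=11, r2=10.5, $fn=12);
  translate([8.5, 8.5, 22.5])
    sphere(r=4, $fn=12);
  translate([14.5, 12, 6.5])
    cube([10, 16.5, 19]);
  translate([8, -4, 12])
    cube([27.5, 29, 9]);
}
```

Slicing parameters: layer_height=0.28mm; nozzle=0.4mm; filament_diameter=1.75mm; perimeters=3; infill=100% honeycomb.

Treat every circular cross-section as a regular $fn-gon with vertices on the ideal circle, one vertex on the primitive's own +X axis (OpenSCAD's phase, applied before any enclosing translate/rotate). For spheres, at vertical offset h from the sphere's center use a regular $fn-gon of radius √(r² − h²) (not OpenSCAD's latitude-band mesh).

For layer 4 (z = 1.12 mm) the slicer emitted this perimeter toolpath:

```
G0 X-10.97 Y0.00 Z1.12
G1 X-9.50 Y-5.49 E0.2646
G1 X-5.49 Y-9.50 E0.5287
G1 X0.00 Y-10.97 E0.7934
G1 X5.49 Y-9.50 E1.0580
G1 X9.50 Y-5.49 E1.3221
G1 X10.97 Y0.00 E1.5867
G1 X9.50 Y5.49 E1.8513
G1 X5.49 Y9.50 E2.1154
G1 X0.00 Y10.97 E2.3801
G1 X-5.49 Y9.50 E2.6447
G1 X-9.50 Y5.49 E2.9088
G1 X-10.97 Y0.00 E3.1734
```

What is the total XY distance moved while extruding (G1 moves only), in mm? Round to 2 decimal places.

68.15 mm

Sum the Euclidean lengths of each G1 segment: total = 68.15 mm.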